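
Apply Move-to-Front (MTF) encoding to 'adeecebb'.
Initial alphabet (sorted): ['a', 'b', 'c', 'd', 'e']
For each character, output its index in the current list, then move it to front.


MTF encoding:
'a': index 0 in ['a', 'b', 'c', 'd', 'e'] -> ['a', 'b', 'c', 'd', 'e']
'd': index 3 in ['a', 'b', 'c', 'd', 'e'] -> ['d', 'a', 'b', 'c', 'e']
'e': index 4 in ['d', 'a', 'b', 'c', 'e'] -> ['e', 'd', 'a', 'b', 'c']
'e': index 0 in ['e', 'd', 'a', 'b', 'c'] -> ['e', 'd', 'a', 'b', 'c']
'c': index 4 in ['e', 'd', 'a', 'b', 'c'] -> ['c', 'e', 'd', 'a', 'b']
'e': index 1 in ['c', 'e', 'd', 'a', 'b'] -> ['e', 'c', 'd', 'a', 'b']
'b': index 4 in ['e', 'c', 'd', 'a', 'b'] -> ['b', 'e', 'c', 'd', 'a']
'b': index 0 in ['b', 'e', 'c', 'd', 'a'] -> ['b', 'e', 'c', 'd', 'a']


Output: [0, 3, 4, 0, 4, 1, 4, 0]


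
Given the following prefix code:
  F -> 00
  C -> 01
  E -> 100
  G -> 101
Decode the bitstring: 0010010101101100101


Decoding step by step:
Bits 00 -> F
Bits 100 -> E
Bits 101 -> G
Bits 01 -> C
Bits 101 -> G
Bits 100 -> E
Bits 101 -> G


Decoded message: FEGCGEG


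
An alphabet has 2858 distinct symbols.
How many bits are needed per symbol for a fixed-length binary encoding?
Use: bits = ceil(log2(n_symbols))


log2(2858) = 11.4808
Bracket: 2^11 = 2048 < 2858 <= 2^12 = 4096
So ceil(log2(2858)) = 12

bits = ceil(log2(2858)) = ceil(11.4808) = 12 bits


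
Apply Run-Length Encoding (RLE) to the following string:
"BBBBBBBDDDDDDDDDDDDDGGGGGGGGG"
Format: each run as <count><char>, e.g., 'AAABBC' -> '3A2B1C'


Scanning runs left to right:
  i=0: run of 'B' x 7 -> '7B'
  i=7: run of 'D' x 13 -> '13D'
  i=20: run of 'G' x 9 -> '9G'

RLE = 7B13D9G


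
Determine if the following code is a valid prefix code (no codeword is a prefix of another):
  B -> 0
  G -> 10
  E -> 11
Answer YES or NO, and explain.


Checking each pair (does one codeword prefix another?):
  B='0' vs G='10': no prefix
  B='0' vs E='11': no prefix
  G='10' vs B='0': no prefix
  G='10' vs E='11': no prefix
  E='11' vs B='0': no prefix
  E='11' vs G='10': no prefix
No violation found over all pairs.

YES -- this is a valid prefix code. No codeword is a prefix of any other codeword.


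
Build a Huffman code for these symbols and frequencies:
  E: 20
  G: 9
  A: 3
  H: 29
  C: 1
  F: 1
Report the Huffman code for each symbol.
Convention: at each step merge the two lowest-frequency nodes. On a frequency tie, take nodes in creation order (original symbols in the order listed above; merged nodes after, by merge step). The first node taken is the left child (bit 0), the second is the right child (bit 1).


Huffman tree construction:
Step 1: Merge C(1) + F(1) = 2
Step 2: Merge (C+F)(2) + A(3) = 5
Step 3: Merge ((C+F)+A)(5) + G(9) = 14
Step 4: Merge (((C+F)+A)+G)(14) + E(20) = 34
Step 5: Merge H(29) + ((((C+F)+A)+G)+E)(34) = 63
Read each symbol's code off the tree from the root (left child = 0, right child = 1).

Codes:
  E: 11 (length 2)
  G: 101 (length 3)
  A: 1001 (length 4)
  H: 0 (length 1)
  C: 10000 (length 5)
  F: 10001 (length 5)
Average code length: 118/63 = 1.8730 bits/symbol


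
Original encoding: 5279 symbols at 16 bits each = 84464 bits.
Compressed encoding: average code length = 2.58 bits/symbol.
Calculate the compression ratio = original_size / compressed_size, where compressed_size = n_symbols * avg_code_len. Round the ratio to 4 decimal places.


original_size = n_symbols * orig_bits = 5279 * 16 = 84464 bits
compressed_size = n_symbols * avg_code_len = 5279 * 2.58 = 13619.82 bits
ratio = original_size / compressed_size = 84464 / 13619.82 = 6.2016

Compression ratio = 6.2016


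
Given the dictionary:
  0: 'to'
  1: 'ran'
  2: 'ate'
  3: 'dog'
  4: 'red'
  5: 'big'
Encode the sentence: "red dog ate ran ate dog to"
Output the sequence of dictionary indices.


Look up each word in the dictionary:
  'red' -> 4
  'dog' -> 3
  'ate' -> 2
  'ran' -> 1
  'ate' -> 2
  'dog' -> 3
  'to' -> 0

Encoded: [4, 3, 2, 1, 2, 3, 0]


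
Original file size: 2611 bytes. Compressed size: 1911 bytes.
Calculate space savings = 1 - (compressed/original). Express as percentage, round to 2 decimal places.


ratio = compressed/original = 1911/2611 = 0.731903
savings = 1 - ratio = 1 - 0.731903 = 0.268097
as a percentage: 0.268097 * 100 = 26.81%

Space savings = 1 - 1911/2611 = 26.81%


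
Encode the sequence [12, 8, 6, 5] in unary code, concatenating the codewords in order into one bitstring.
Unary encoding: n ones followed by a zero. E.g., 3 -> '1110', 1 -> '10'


Encode each number as n ones followed by a terminating 0:
  12 -> 1111111111110 (13 bits)
  8 -> 111111110 (9 bits)
  6 -> 1111110 (7 bits)
  5 -> 111110 (6 bits)
Total length = 13 + 9 + 7 + 6 = 35 bits.

Unary([12, 8, 6, 5]) = 11111111111101111111101111110111110 (35 bits)


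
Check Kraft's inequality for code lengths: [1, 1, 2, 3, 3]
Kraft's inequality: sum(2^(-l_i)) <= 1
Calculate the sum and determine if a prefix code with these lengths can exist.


Sum = 2^(-1) + 2^(-1) + 2^(-2) + 2^(-3) + 2^(-3)
    = 0.5 + 0.5 + 0.25 + 0.125 + 0.125
    = 12/8 = 1.5
Since 1.5 > 1, Kraft's inequality is NOT satisfied.
A prefix code with these lengths CANNOT exist.

Kraft sum = 1.5. Not satisfied.


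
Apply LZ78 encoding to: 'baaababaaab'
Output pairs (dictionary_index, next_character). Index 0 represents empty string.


LZ78 encoding steps:
Dictionary: {0: ''}
Step 1: w='' (idx 0), next='b' -> output (0, 'b'), add 'b' as idx 1
Step 2: w='' (idx 0), next='a' -> output (0, 'a'), add 'a' as idx 2
Step 3: w='a' (idx 2), next='a' -> output (2, 'a'), add 'aa' as idx 3
Step 4: w='b' (idx 1), next='a' -> output (1, 'a'), add 'ba' as idx 4
Step 5: w='ba' (idx 4), next='a' -> output (4, 'a'), add 'baa' as idx 5
Step 6: w='a' (idx 2), next='b' -> output (2, 'b'), add 'ab' as idx 6


Encoded: [(0, 'b'), (0, 'a'), (2, 'a'), (1, 'a'), (4, 'a'), (2, 'b')]


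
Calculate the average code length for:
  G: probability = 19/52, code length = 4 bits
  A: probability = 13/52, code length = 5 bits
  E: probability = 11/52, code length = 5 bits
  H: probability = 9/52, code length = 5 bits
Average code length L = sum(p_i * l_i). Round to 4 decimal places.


Weighted contributions p_i * l_i:
  G: (19/52) * 4 = 76/52
  A: (13/52) * 5 = 65/52
  E: (11/52) * 5 = 55/52
  H: (9/52) * 5 = 45/52
Sum = (76 + 65 + 55 + 45)/52 = 241/52

L = 241/52 = 4.6346 bits/symbol


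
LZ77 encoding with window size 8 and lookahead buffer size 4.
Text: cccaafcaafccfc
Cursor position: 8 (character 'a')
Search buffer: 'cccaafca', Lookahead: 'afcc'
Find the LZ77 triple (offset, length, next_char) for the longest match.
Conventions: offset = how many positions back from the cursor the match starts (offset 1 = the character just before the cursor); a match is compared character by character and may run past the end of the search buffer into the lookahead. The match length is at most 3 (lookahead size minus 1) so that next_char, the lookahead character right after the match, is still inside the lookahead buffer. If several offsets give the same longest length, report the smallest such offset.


Try each offset into the search buffer:
  offset=1 (pos 7, char 'a'): match length 1
  offset=2 (pos 6, char 'c'): match length 0
  offset=3 (pos 5, char 'f'): match length 0
  offset=4 (pos 4, char 'a'): match length 3
  offset=5 (pos 3, char 'a'): match length 1
  offset=6 (pos 2, char 'c'): match length 0
  offset=7 (pos 1, char 'c'): match length 0
  offset=8 (pos 0, char 'c'): match length 0
Longest match has length 3 at offset 4.
next_char = character at position 8 + 3 = 11 -> 'c'

Best match: offset=4, length=3 (matching 'afc' starting at position 4)
LZ77 triple: (4, 3, 'c')


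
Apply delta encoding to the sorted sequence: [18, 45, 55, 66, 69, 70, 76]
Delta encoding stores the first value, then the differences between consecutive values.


First value: 18
Deltas:
  45 - 18 = 27
  55 - 45 = 10
  66 - 55 = 11
  69 - 66 = 3
  70 - 69 = 1
  76 - 70 = 6


Delta encoded: [18, 27, 10, 11, 3, 1, 6]


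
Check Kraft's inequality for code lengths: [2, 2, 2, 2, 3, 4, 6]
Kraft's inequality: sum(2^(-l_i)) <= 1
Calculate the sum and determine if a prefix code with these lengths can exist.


Sum = 2^(-2) + 2^(-2) + 2^(-2) + 2^(-2) + 2^(-3) + 2^(-4) + 2^(-6)
    = 0.25 + 0.25 + 0.25 + 0.25 + 0.125 + 0.0625 + 0.015625
    = 77/64 = 1.203125
Since 1.203125 > 1, Kraft's inequality is NOT satisfied.
A prefix code with these lengths CANNOT exist.

Kraft sum = 1.203125. Not satisfied.


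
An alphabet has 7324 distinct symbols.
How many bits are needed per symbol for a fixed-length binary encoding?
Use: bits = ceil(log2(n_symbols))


log2(7324) = 12.8384
Bracket: 2^12 = 4096 < 7324 <= 2^13 = 8192
So ceil(log2(7324)) = 13

bits = ceil(log2(7324)) = ceil(12.8384) = 13 bits


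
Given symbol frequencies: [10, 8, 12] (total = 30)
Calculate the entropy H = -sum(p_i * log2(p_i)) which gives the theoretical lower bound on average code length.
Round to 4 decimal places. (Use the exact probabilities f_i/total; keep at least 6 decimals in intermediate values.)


Per-symbol terms -p_i * log2(p_i) with p_i = f_i/30:
  p = 10/30 = 0.333333: log2(p) = -1.584963, -p*log2(p) = 0.528321
  p = 8/30 = 0.266667: log2(p) = -1.906891, -p*log2(p) = 0.508504
  p = 12/30 = 0.400000: log2(p) = -1.321928, -p*log2(p) = 0.528771
H = 0.528321 + 0.508504 + 0.528771 = 1.565596

H = 1.5656 bits/symbol


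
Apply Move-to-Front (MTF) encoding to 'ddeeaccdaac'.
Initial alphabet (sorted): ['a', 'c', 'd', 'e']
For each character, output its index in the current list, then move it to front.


MTF encoding:
'd': index 2 in ['a', 'c', 'd', 'e'] -> ['d', 'a', 'c', 'e']
'd': index 0 in ['d', 'a', 'c', 'e'] -> ['d', 'a', 'c', 'e']
'e': index 3 in ['d', 'a', 'c', 'e'] -> ['e', 'd', 'a', 'c']
'e': index 0 in ['e', 'd', 'a', 'c'] -> ['e', 'd', 'a', 'c']
'a': index 2 in ['e', 'd', 'a', 'c'] -> ['a', 'e', 'd', 'c']
'c': index 3 in ['a', 'e', 'd', 'c'] -> ['c', 'a', 'e', 'd']
'c': index 0 in ['c', 'a', 'e', 'd'] -> ['c', 'a', 'e', 'd']
'd': index 3 in ['c', 'a', 'e', 'd'] -> ['d', 'c', 'a', 'e']
'a': index 2 in ['d', 'c', 'a', 'e'] -> ['a', 'd', 'c', 'e']
'a': index 0 in ['a', 'd', 'c', 'e'] -> ['a', 'd', 'c', 'e']
'c': index 2 in ['a', 'd', 'c', 'e'] -> ['c', 'a', 'd', 'e']


Output: [2, 0, 3, 0, 2, 3, 0, 3, 2, 0, 2]


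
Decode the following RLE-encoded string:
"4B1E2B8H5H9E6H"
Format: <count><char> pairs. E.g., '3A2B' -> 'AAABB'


Expanding each <count><char> pair:
  4B -> 'BBBB'
  1E -> 'E'
  2B -> 'BB'
  8H -> 'HHHHHHHH'
  5H -> 'HHHHH'
  9E -> 'EEEEEEEEE'
  6H -> 'HHHHHH'

Decoded = BBBBEBBHHHHHHHHHHHHHEEEEEEEEEHHHHHH


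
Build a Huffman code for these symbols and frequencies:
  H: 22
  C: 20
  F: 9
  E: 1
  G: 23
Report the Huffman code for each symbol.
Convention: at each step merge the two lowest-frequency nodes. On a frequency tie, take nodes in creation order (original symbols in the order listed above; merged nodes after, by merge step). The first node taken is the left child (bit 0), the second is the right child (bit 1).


Huffman tree construction:
Step 1: Merge E(1) + F(9) = 10
Step 2: Merge (E+F)(10) + C(20) = 30
Step 3: Merge H(22) + G(23) = 45
Step 4: Merge ((E+F)+C)(30) + (H+G)(45) = 75
Read each symbol's code off the tree from the root (left child = 0, right child = 1).

Codes:
  H: 10 (length 2)
  C: 01 (length 2)
  F: 001 (length 3)
  E: 000 (length 3)
  G: 11 (length 2)
Average code length: 160/75 = 2.1333 bits/symbol


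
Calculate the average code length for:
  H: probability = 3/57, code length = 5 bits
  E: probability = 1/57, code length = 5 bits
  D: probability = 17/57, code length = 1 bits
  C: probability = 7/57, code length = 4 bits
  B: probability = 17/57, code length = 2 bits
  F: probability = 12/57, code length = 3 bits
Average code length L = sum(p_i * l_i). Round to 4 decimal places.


Weighted contributions p_i * l_i:
  H: (3/57) * 5 = 15/57
  E: (1/57) * 5 = 5/57
  D: (17/57) * 1 = 17/57
  C: (7/57) * 4 = 28/57
  B: (17/57) * 2 = 34/57
  F: (12/57) * 3 = 36/57
Sum = (15 + 5 + 17 + 28 + 34 + 36)/57 = 135/57

L = 135/57 = 2.3684 bits/symbol


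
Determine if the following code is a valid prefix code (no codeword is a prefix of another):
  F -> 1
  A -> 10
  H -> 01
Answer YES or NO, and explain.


Checking each pair (does one codeword prefix another?):
  F='1' vs A='10': prefix -- VIOLATION

NO -- this is NOT a valid prefix code. F (1) is a prefix of A (10).


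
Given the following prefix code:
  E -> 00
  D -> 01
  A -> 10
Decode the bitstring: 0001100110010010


Decoding step by step:
Bits 00 -> E
Bits 01 -> D
Bits 10 -> A
Bits 01 -> D
Bits 10 -> A
Bits 01 -> D
Bits 00 -> E
Bits 10 -> A


Decoded message: EDADADEA


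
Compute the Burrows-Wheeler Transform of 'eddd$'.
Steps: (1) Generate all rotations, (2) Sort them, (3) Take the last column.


Rotations (sorted):
  0: $eddd -> last char: d
  1: d$edd -> last char: d
  2: dd$ed -> last char: d
  3: ddd$e -> last char: e
  4: eddd$ -> last char: $


BWT = ddde$


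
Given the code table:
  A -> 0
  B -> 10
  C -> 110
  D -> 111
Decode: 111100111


Decoding:
111 -> D
10 -> B
0 -> A
111 -> D


Result: DBAD


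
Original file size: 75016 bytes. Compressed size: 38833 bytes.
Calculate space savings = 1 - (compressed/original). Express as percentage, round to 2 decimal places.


ratio = compressed/original = 38833/75016 = 0.517663
savings = 1 - ratio = 1 - 0.517663 = 0.482337
as a percentage: 0.482337 * 100 = 48.23%

Space savings = 1 - 38833/75016 = 48.23%


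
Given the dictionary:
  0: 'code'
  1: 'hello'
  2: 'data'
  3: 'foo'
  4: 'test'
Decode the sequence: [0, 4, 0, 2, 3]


Look up each index in the dictionary:
  0 -> 'code'
  4 -> 'test'
  0 -> 'code'
  2 -> 'data'
  3 -> 'foo'

Decoded: "code test code data foo"


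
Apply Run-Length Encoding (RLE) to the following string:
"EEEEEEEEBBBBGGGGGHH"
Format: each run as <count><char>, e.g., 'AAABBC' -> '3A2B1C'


Scanning runs left to right:
  i=0: run of 'E' x 8 -> '8E'
  i=8: run of 'B' x 4 -> '4B'
  i=12: run of 'G' x 5 -> '5G'
  i=17: run of 'H' x 2 -> '2H'

RLE = 8E4B5G2H


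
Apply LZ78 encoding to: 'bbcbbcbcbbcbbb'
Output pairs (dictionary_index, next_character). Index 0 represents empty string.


LZ78 encoding steps:
Dictionary: {0: ''}
Step 1: w='' (idx 0), next='b' -> output (0, 'b'), add 'b' as idx 1
Step 2: w='b' (idx 1), next='c' -> output (1, 'c'), add 'bc' as idx 2
Step 3: w='b' (idx 1), next='b' -> output (1, 'b'), add 'bb' as idx 3
Step 4: w='' (idx 0), next='c' -> output (0, 'c'), add 'c' as idx 4
Step 5: w='bc' (idx 2), next='b' -> output (2, 'b'), add 'bcb' as idx 5
Step 6: w='bcb' (idx 5), next='b' -> output (5, 'b'), add 'bcbb' as idx 6
Step 7: w='b' (idx 1), end of input -> output (1, '')


Encoded: [(0, 'b'), (1, 'c'), (1, 'b'), (0, 'c'), (2, 'b'), (5, 'b'), (1, '')]


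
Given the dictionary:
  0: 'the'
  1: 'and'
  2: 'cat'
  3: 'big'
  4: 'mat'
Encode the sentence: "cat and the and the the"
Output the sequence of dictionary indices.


Look up each word in the dictionary:
  'cat' -> 2
  'and' -> 1
  'the' -> 0
  'and' -> 1
  'the' -> 0
  'the' -> 0

Encoded: [2, 1, 0, 1, 0, 0]


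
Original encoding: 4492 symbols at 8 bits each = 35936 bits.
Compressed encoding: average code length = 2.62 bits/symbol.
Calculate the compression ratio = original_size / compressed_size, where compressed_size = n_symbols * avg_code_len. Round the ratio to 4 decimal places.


original_size = n_symbols * orig_bits = 4492 * 8 = 35936 bits
compressed_size = n_symbols * avg_code_len = 4492 * 2.62 = 11769.04 bits
ratio = original_size / compressed_size = 35936 / 11769.04 = 3.0534

Compression ratio = 3.0534


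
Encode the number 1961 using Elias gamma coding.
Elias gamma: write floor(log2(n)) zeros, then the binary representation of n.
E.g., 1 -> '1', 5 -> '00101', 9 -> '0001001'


num_bits = floor(log2(1961)) + 1 = 11
leading_zeros = num_bits - 1 = 10
binary(1961) = 11110101001

Elias gamma(1961) = '0000000000' + '11110101001' = 000000000011110101001 (21 bits)


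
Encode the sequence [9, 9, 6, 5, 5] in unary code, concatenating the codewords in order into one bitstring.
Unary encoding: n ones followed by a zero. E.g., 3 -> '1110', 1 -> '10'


Encode each number as n ones followed by a terminating 0:
  9 -> 1111111110 (10 bits)
  9 -> 1111111110 (10 bits)
  6 -> 1111110 (7 bits)
  5 -> 111110 (6 bits)
  5 -> 111110 (6 bits)
Total length = 10 + 10 + 7 + 6 + 6 = 39 bits.

Unary([9, 9, 6, 5, 5]) = 111111111011111111101111110111110111110 (39 bits)


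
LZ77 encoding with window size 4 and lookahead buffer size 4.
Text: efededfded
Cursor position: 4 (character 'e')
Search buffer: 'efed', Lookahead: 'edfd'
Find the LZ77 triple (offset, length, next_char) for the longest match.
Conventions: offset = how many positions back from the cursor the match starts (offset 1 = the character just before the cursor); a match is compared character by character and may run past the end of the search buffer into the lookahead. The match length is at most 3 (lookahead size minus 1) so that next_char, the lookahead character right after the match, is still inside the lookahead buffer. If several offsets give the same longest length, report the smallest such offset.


Try each offset into the search buffer:
  offset=1 (pos 3, char 'd'): match length 0
  offset=2 (pos 2, char 'e'): match length 2
  offset=3 (pos 1, char 'f'): match length 0
  offset=4 (pos 0, char 'e'): match length 1
Longest match has length 2 at offset 2.
next_char = character at position 4 + 2 = 6 -> 'f'

Best match: offset=2, length=2 (matching 'ed' starting at position 2)
LZ77 triple: (2, 2, 'f')


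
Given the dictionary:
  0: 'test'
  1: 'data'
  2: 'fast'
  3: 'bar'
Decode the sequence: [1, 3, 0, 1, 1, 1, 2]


Look up each index in the dictionary:
  1 -> 'data'
  3 -> 'bar'
  0 -> 'test'
  1 -> 'data'
  1 -> 'data'
  1 -> 'data'
  2 -> 'fast'

Decoded: "data bar test data data data fast"


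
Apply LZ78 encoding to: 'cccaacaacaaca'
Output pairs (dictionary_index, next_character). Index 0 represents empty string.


LZ78 encoding steps:
Dictionary: {0: ''}
Step 1: w='' (idx 0), next='c' -> output (0, 'c'), add 'c' as idx 1
Step 2: w='c' (idx 1), next='c' -> output (1, 'c'), add 'cc' as idx 2
Step 3: w='' (idx 0), next='a' -> output (0, 'a'), add 'a' as idx 3
Step 4: w='a' (idx 3), next='c' -> output (3, 'c'), add 'ac' as idx 4
Step 5: w='a' (idx 3), next='a' -> output (3, 'a'), add 'aa' as idx 5
Step 6: w='c' (idx 1), next='a' -> output (1, 'a'), add 'ca' as idx 6
Step 7: w='ac' (idx 4), next='a' -> output (4, 'a'), add 'aca' as idx 7


Encoded: [(0, 'c'), (1, 'c'), (0, 'a'), (3, 'c'), (3, 'a'), (1, 'a'), (4, 'a')]


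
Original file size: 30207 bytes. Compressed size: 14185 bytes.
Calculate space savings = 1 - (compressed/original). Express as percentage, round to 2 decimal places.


ratio = compressed/original = 14185/30207 = 0.469593
savings = 1 - ratio = 1 - 0.469593 = 0.530407
as a percentage: 0.530407 * 100 = 53.04%

Space savings = 1 - 14185/30207 = 53.04%


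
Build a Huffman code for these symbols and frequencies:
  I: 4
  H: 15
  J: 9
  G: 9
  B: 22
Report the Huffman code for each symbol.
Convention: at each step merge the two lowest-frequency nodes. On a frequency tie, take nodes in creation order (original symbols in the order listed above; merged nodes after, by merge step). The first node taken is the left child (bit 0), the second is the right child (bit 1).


Huffman tree construction:
Step 1: Merge I(4) + J(9) = 13
Step 2: Merge G(9) + (I+J)(13) = 22
Step 3: Merge H(15) + B(22) = 37
Step 4: Merge (G+(I+J))(22) + (H+B)(37) = 59
Read each symbol's code off the tree from the root (left child = 0, right child = 1).

Codes:
  I: 010 (length 3)
  H: 10 (length 2)
  J: 011 (length 3)
  G: 00 (length 2)
  B: 11 (length 2)
Average code length: 131/59 = 2.2203 bits/symbol


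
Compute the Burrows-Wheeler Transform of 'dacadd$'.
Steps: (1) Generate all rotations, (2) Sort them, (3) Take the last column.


Rotations (sorted):
  0: $dacadd -> last char: d
  1: acadd$d -> last char: d
  2: add$dac -> last char: c
  3: cadd$da -> last char: a
  4: d$dacad -> last char: d
  5: dacadd$ -> last char: $
  6: dd$daca -> last char: a


BWT = ddcad$a


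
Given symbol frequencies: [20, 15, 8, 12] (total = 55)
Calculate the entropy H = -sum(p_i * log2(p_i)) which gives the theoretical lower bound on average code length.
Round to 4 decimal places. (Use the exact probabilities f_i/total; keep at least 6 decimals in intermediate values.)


Per-symbol terms -p_i * log2(p_i) with p_i = f_i/55:
  p = 20/55 = 0.363636: log2(p) = -1.459432, -p*log2(p) = 0.530702
  p = 15/55 = 0.272727: log2(p) = -1.874469, -p*log2(p) = 0.511219
  p = 8/55 = 0.145455: log2(p) = -2.781360, -p*log2(p) = 0.404561
  p = 12/55 = 0.218182: log2(p) = -2.196397, -p*log2(p) = 0.479214
H = 0.530702 + 0.511219 + 0.404561 + 0.479214 = 1.925696

H = 1.9257 bits/symbol


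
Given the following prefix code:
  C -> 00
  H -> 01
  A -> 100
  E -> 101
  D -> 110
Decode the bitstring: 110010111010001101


Decoding step by step:
Bits 110 -> D
Bits 01 -> H
Bits 01 -> H
Bits 110 -> D
Bits 100 -> A
Bits 01 -> H
Bits 101 -> E


Decoded message: DHHDAHE


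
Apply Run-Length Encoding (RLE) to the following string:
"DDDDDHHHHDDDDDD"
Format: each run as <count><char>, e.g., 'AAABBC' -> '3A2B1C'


Scanning runs left to right:
  i=0: run of 'D' x 5 -> '5D'
  i=5: run of 'H' x 4 -> '4H'
  i=9: run of 'D' x 6 -> '6D'

RLE = 5D4H6D


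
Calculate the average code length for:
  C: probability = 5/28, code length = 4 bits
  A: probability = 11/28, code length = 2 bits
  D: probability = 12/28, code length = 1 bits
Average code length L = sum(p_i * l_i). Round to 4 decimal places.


Weighted contributions p_i * l_i:
  C: (5/28) * 4 = 20/28
  A: (11/28) * 2 = 22/28
  D: (12/28) * 1 = 12/28
Sum = (20 + 22 + 12)/28 = 54/28

L = 54/28 = 1.9286 bits/symbol


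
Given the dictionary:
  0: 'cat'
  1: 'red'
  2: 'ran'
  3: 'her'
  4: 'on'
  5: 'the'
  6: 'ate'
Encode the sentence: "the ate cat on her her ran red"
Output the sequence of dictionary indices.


Look up each word in the dictionary:
  'the' -> 5
  'ate' -> 6
  'cat' -> 0
  'on' -> 4
  'her' -> 3
  'her' -> 3
  'ran' -> 2
  'red' -> 1

Encoded: [5, 6, 0, 4, 3, 3, 2, 1]


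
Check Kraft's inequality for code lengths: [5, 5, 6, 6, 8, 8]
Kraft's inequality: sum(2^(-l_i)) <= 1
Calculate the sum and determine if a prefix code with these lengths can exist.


Sum = 2^(-5) + 2^(-5) + 2^(-6) + 2^(-6) + 2^(-8) + 2^(-8)
    = 0.03125 + 0.03125 + 0.015625 + 0.015625 + 0.00390625 + 0.00390625
    = 26/256 = 0.1015625
Since 0.1015625 <= 1, Kraft's inequality IS satisfied.
A prefix code with these lengths CAN exist.

Kraft sum = 0.1015625. Satisfied.


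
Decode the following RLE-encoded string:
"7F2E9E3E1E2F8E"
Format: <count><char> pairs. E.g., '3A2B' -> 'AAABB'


Expanding each <count><char> pair:
  7F -> 'FFFFFFF'
  2E -> 'EE'
  9E -> 'EEEEEEEEE'
  3E -> 'EEE'
  1E -> 'E'
  2F -> 'FF'
  8E -> 'EEEEEEEE'

Decoded = FFFFFFFEEEEEEEEEEEEEEEFFEEEEEEEE


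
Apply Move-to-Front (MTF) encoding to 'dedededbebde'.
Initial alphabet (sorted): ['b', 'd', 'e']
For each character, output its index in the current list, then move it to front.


MTF encoding:
'd': index 1 in ['b', 'd', 'e'] -> ['d', 'b', 'e']
'e': index 2 in ['d', 'b', 'e'] -> ['e', 'd', 'b']
'd': index 1 in ['e', 'd', 'b'] -> ['d', 'e', 'b']
'e': index 1 in ['d', 'e', 'b'] -> ['e', 'd', 'b']
'd': index 1 in ['e', 'd', 'b'] -> ['d', 'e', 'b']
'e': index 1 in ['d', 'e', 'b'] -> ['e', 'd', 'b']
'd': index 1 in ['e', 'd', 'b'] -> ['d', 'e', 'b']
'b': index 2 in ['d', 'e', 'b'] -> ['b', 'd', 'e']
'e': index 2 in ['b', 'd', 'e'] -> ['e', 'b', 'd']
'b': index 1 in ['e', 'b', 'd'] -> ['b', 'e', 'd']
'd': index 2 in ['b', 'e', 'd'] -> ['d', 'b', 'e']
'e': index 2 in ['d', 'b', 'e'] -> ['e', 'd', 'b']


Output: [1, 2, 1, 1, 1, 1, 1, 2, 2, 1, 2, 2]


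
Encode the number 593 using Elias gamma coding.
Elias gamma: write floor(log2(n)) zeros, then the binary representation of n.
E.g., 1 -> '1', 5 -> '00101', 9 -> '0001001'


num_bits = floor(log2(593)) + 1 = 10
leading_zeros = num_bits - 1 = 9
binary(593) = 1001010001

Elias gamma(593) = '000000000' + '1001010001' = 0000000001001010001 (19 bits)


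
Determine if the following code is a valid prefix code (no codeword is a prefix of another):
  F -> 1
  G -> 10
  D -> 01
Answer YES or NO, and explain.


Checking each pair (does one codeword prefix another?):
  F='1' vs G='10': prefix -- VIOLATION

NO -- this is NOT a valid prefix code. F (1) is a prefix of G (10).


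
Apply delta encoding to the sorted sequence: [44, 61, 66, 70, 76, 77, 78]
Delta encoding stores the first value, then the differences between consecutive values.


First value: 44
Deltas:
  61 - 44 = 17
  66 - 61 = 5
  70 - 66 = 4
  76 - 70 = 6
  77 - 76 = 1
  78 - 77 = 1


Delta encoded: [44, 17, 5, 4, 6, 1, 1]


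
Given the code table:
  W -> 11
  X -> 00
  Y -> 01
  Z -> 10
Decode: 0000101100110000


Decoding:
00 -> X
00 -> X
10 -> Z
11 -> W
00 -> X
11 -> W
00 -> X
00 -> X


Result: XXZWXWXX


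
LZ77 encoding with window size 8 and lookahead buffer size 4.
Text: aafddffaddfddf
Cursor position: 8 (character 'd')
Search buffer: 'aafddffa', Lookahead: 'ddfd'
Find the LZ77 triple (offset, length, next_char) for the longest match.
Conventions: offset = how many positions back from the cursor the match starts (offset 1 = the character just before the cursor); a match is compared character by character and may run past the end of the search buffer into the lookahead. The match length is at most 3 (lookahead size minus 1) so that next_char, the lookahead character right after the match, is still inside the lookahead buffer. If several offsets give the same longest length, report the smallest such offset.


Try each offset into the search buffer:
  offset=1 (pos 7, char 'a'): match length 0
  offset=2 (pos 6, char 'f'): match length 0
  offset=3 (pos 5, char 'f'): match length 0
  offset=4 (pos 4, char 'd'): match length 1
  offset=5 (pos 3, char 'd'): match length 3
  offset=6 (pos 2, char 'f'): match length 0
  offset=7 (pos 1, char 'a'): match length 0
  offset=8 (pos 0, char 'a'): match length 0
Longest match has length 3 at offset 5.
next_char = character at position 8 + 3 = 11 -> 'd'

Best match: offset=5, length=3 (matching 'ddf' starting at position 3)
LZ77 triple: (5, 3, 'd')


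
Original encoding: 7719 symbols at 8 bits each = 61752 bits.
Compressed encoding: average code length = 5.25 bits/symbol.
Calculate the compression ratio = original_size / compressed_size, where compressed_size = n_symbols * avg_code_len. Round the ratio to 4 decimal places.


original_size = n_symbols * orig_bits = 7719 * 8 = 61752 bits
compressed_size = n_symbols * avg_code_len = 7719 * 5.25 = 40524.75 bits
ratio = original_size / compressed_size = 61752 / 40524.75 = 1.5238

Compression ratio = 1.5238


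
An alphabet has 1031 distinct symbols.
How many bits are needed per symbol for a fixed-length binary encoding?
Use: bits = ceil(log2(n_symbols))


log2(1031) = 10.0098
Bracket: 2^10 = 1024 < 1031 <= 2^11 = 2048
So ceil(log2(1031)) = 11

bits = ceil(log2(1031)) = ceil(10.0098) = 11 bits


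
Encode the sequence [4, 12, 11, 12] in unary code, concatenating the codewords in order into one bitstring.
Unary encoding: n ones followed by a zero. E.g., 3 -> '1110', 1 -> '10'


Encode each number as n ones followed by a terminating 0:
  4 -> 11110 (5 bits)
  12 -> 1111111111110 (13 bits)
  11 -> 111111111110 (12 bits)
  12 -> 1111111111110 (13 bits)
Total length = 5 + 13 + 12 + 13 = 43 bits.

Unary([4, 12, 11, 12]) = 1111011111111111101111111111101111111111110 (43 bits)


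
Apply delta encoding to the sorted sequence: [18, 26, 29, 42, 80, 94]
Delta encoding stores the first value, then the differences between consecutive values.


First value: 18
Deltas:
  26 - 18 = 8
  29 - 26 = 3
  42 - 29 = 13
  80 - 42 = 38
  94 - 80 = 14


Delta encoded: [18, 8, 3, 13, 38, 14]


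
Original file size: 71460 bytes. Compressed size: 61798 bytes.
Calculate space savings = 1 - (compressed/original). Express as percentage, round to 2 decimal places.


ratio = compressed/original = 61798/71460 = 0.864791
savings = 1 - ratio = 1 - 0.864791 = 0.135209
as a percentage: 0.135209 * 100 = 13.52%

Space savings = 1 - 61798/71460 = 13.52%


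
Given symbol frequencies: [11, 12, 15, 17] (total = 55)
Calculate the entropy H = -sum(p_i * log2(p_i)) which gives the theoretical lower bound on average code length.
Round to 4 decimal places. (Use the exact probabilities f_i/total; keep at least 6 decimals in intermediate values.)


Per-symbol terms -p_i * log2(p_i) with p_i = f_i/55:
  p = 11/55 = 0.200000: log2(p) = -2.321928, -p*log2(p) = 0.464386
  p = 12/55 = 0.218182: log2(p) = -2.196397, -p*log2(p) = 0.479214
  p = 15/55 = 0.272727: log2(p) = -1.874469, -p*log2(p) = 0.511219
  p = 17/55 = 0.309091: log2(p) = -1.693897, -p*log2(p) = 0.523568
H = 0.464386 + 0.479214 + 0.511219 + 0.523568 = 1.978387

H = 1.9784 bits/symbol


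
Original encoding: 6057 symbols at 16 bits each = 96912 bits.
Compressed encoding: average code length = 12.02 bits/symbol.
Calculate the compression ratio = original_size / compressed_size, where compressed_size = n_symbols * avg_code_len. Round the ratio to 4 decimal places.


original_size = n_symbols * orig_bits = 6057 * 16 = 96912 bits
compressed_size = n_symbols * avg_code_len = 6057 * 12.02 = 72805.14 bits
ratio = original_size / compressed_size = 96912 / 72805.14 = 1.3311

Compression ratio = 1.3311


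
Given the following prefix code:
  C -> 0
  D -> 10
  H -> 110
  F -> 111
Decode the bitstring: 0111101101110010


Decoding step by step:
Bits 0 -> C
Bits 111 -> F
Bits 10 -> D
Bits 110 -> H
Bits 111 -> F
Bits 0 -> C
Bits 0 -> C
Bits 10 -> D


Decoded message: CFDHFCCD


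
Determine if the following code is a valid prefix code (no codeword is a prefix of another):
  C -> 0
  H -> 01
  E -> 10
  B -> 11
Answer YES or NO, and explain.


Checking each pair (does one codeword prefix another?):
  C='0' vs H='01': prefix -- VIOLATION

NO -- this is NOT a valid prefix code. C (0) is a prefix of H (01).


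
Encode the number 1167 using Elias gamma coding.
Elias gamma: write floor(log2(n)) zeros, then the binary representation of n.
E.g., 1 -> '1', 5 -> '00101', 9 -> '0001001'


num_bits = floor(log2(1167)) + 1 = 11
leading_zeros = num_bits - 1 = 10
binary(1167) = 10010001111

Elias gamma(1167) = '0000000000' + '10010001111' = 000000000010010001111 (21 bits)


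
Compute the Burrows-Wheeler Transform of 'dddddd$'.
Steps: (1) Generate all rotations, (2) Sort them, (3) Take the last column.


Rotations (sorted):
  0: $dddddd -> last char: d
  1: d$ddddd -> last char: d
  2: dd$dddd -> last char: d
  3: ddd$ddd -> last char: d
  4: dddd$dd -> last char: d
  5: ddddd$d -> last char: d
  6: dddddd$ -> last char: $


BWT = dddddd$


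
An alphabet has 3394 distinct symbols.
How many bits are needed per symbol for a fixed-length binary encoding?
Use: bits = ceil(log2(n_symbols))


log2(3394) = 11.7288
Bracket: 2^11 = 2048 < 3394 <= 2^12 = 4096
So ceil(log2(3394)) = 12

bits = ceil(log2(3394)) = ceil(11.7288) = 12 bits


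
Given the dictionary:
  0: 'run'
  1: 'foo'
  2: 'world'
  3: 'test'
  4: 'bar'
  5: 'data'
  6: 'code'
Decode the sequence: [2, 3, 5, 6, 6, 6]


Look up each index in the dictionary:
  2 -> 'world'
  3 -> 'test'
  5 -> 'data'
  6 -> 'code'
  6 -> 'code'
  6 -> 'code'

Decoded: "world test data code code code"


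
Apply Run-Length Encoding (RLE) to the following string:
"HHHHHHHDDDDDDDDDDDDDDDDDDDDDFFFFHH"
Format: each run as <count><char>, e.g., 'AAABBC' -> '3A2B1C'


Scanning runs left to right:
  i=0: run of 'H' x 7 -> '7H'
  i=7: run of 'D' x 21 -> '21D'
  i=28: run of 'F' x 4 -> '4F'
  i=32: run of 'H' x 2 -> '2H'

RLE = 7H21D4F2H


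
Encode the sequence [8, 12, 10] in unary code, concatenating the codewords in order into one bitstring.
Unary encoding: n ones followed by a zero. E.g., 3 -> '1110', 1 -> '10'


Encode each number as n ones followed by a terminating 0:
  8 -> 111111110 (9 bits)
  12 -> 1111111111110 (13 bits)
  10 -> 11111111110 (11 bits)
Total length = 9 + 13 + 11 = 33 bits.

Unary([8, 12, 10]) = 111111110111111111111011111111110 (33 bits)


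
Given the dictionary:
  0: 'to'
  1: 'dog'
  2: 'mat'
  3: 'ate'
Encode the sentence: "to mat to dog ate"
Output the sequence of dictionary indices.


Look up each word in the dictionary:
  'to' -> 0
  'mat' -> 2
  'to' -> 0
  'dog' -> 1
  'ate' -> 3

Encoded: [0, 2, 0, 1, 3]


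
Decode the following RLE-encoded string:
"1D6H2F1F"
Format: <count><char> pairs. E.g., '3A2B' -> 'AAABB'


Expanding each <count><char> pair:
  1D -> 'D'
  6H -> 'HHHHHH'
  2F -> 'FF'
  1F -> 'F'

Decoded = DHHHHHHFFF


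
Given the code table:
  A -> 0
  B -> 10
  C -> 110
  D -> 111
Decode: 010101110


Decoding:
0 -> A
10 -> B
10 -> B
111 -> D
0 -> A


Result: ABBDA


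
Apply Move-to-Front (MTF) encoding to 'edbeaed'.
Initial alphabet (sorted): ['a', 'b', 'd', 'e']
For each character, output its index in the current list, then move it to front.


MTF encoding:
'e': index 3 in ['a', 'b', 'd', 'e'] -> ['e', 'a', 'b', 'd']
'd': index 3 in ['e', 'a', 'b', 'd'] -> ['d', 'e', 'a', 'b']
'b': index 3 in ['d', 'e', 'a', 'b'] -> ['b', 'd', 'e', 'a']
'e': index 2 in ['b', 'd', 'e', 'a'] -> ['e', 'b', 'd', 'a']
'a': index 3 in ['e', 'b', 'd', 'a'] -> ['a', 'e', 'b', 'd']
'e': index 1 in ['a', 'e', 'b', 'd'] -> ['e', 'a', 'b', 'd']
'd': index 3 in ['e', 'a', 'b', 'd'] -> ['d', 'e', 'a', 'b']


Output: [3, 3, 3, 2, 3, 1, 3]


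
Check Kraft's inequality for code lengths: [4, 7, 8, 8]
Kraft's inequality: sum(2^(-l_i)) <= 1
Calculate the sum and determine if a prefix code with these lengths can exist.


Sum = 2^(-4) + 2^(-7) + 2^(-8) + 2^(-8)
    = 0.0625 + 0.0078125 + 0.00390625 + 0.00390625
    = 20/256 = 0.078125
Since 0.078125 <= 1, Kraft's inequality IS satisfied.
A prefix code with these lengths CAN exist.

Kraft sum = 0.078125. Satisfied.


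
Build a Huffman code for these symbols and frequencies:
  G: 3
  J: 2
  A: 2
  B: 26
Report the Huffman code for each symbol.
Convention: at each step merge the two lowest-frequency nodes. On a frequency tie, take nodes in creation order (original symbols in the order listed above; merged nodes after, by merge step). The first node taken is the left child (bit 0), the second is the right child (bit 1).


Huffman tree construction:
Step 1: Merge J(2) + A(2) = 4
Step 2: Merge G(3) + (J+A)(4) = 7
Step 3: Merge (G+(J+A))(7) + B(26) = 33
Read each symbol's code off the tree from the root (left child = 0, right child = 1).

Codes:
  G: 00 (length 2)
  J: 010 (length 3)
  A: 011 (length 3)
  B: 1 (length 1)
Average code length: 44/33 = 1.3333 bits/symbol


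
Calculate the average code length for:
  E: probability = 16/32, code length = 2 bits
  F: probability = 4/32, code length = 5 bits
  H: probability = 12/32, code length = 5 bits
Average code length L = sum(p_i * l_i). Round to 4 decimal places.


Weighted contributions p_i * l_i:
  E: (16/32) * 2 = 32/32
  F: (4/32) * 5 = 20/32
  H: (12/32) * 5 = 60/32
Sum = (32 + 20 + 60)/32 = 112/32

L = 112/32 = 3.5000 bits/symbol


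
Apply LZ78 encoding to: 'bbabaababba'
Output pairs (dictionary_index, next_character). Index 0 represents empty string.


LZ78 encoding steps:
Dictionary: {0: ''}
Step 1: w='' (idx 0), next='b' -> output (0, 'b'), add 'b' as idx 1
Step 2: w='b' (idx 1), next='a' -> output (1, 'a'), add 'ba' as idx 2
Step 3: w='ba' (idx 2), next='a' -> output (2, 'a'), add 'baa' as idx 3
Step 4: w='ba' (idx 2), next='b' -> output (2, 'b'), add 'bab' as idx 4
Step 5: w='ba' (idx 2), end of input -> output (2, '')


Encoded: [(0, 'b'), (1, 'a'), (2, 'a'), (2, 'b'), (2, '')]


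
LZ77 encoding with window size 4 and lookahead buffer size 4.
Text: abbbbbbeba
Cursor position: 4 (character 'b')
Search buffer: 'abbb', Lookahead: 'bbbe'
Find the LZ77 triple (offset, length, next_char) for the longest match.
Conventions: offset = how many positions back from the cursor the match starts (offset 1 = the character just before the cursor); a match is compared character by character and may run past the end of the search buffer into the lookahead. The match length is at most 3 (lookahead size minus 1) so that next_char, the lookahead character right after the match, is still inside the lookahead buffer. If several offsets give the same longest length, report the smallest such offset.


Try each offset into the search buffer:
  offset=1 (pos 3, char 'b'): match length 3
  offset=2 (pos 2, char 'b'): match length 3
  offset=3 (pos 1, char 'b'): match length 3
  offset=4 (pos 0, char 'a'): match length 0
Longest match has length 3, found at offsets 1, 2, 3; take the smallest, offset 1.
next_char = character at position 4 + 3 = 7 -> 'e'

Best match: offset=1, length=3 (matching 'bbb' starting at position 3)
LZ77 triple: (1, 3, 'e')


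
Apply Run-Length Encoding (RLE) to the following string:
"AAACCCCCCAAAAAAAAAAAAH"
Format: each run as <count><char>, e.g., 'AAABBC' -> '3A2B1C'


Scanning runs left to right:
  i=0: run of 'A' x 3 -> '3A'
  i=3: run of 'C' x 6 -> '6C'
  i=9: run of 'A' x 12 -> '12A'
  i=21: run of 'H' x 1 -> '1H'

RLE = 3A6C12A1H


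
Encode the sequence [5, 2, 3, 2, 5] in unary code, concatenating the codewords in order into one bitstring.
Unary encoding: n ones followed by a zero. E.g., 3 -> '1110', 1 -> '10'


Encode each number as n ones followed by a terminating 0:
  5 -> 111110 (6 bits)
  2 -> 110 (3 bits)
  3 -> 1110 (4 bits)
  2 -> 110 (3 bits)
  5 -> 111110 (6 bits)
Total length = 6 + 3 + 4 + 3 + 6 = 22 bits.

Unary([5, 2, 3, 2, 5]) = 1111101101110110111110 (22 bits)


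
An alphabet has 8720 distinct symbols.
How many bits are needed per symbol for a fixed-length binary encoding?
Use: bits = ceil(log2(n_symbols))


log2(8720) = 13.0901
Bracket: 2^13 = 8192 < 8720 <= 2^14 = 16384
So ceil(log2(8720)) = 14

bits = ceil(log2(8720)) = ceil(13.0901) = 14 bits


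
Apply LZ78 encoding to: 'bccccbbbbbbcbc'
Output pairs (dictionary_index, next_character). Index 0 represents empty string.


LZ78 encoding steps:
Dictionary: {0: ''}
Step 1: w='' (idx 0), next='b' -> output (0, 'b'), add 'b' as idx 1
Step 2: w='' (idx 0), next='c' -> output (0, 'c'), add 'c' as idx 2
Step 3: w='c' (idx 2), next='c' -> output (2, 'c'), add 'cc' as idx 3
Step 4: w='c' (idx 2), next='b' -> output (2, 'b'), add 'cb' as idx 4
Step 5: w='b' (idx 1), next='b' -> output (1, 'b'), add 'bb' as idx 5
Step 6: w='bb' (idx 5), next='b' -> output (5, 'b'), add 'bbb' as idx 6
Step 7: w='cb' (idx 4), next='c' -> output (4, 'c'), add 'cbc' as idx 7


Encoded: [(0, 'b'), (0, 'c'), (2, 'c'), (2, 'b'), (1, 'b'), (5, 'b'), (4, 'c')]


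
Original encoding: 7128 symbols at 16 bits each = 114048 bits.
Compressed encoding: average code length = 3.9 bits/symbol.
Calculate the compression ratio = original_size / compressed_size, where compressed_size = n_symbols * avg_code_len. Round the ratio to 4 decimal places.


original_size = n_symbols * orig_bits = 7128 * 16 = 114048 bits
compressed_size = n_symbols * avg_code_len = 7128 * 3.9 = 27799.2 bits
ratio = original_size / compressed_size = 114048 / 27799.2 = 4.1026

Compression ratio = 4.1026


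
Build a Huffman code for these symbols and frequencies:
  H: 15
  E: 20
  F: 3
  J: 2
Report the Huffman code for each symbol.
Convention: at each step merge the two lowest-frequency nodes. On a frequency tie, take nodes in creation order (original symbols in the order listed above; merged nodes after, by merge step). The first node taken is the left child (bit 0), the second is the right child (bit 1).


Huffman tree construction:
Step 1: Merge J(2) + F(3) = 5
Step 2: Merge (J+F)(5) + H(15) = 20
Step 3: Merge E(20) + ((J+F)+H)(20) = 40
Read each symbol's code off the tree from the root (left child = 0, right child = 1).

Codes:
  H: 11 (length 2)
  E: 0 (length 1)
  F: 101 (length 3)
  J: 100 (length 3)
Average code length: 65/40 = 1.6250 bits/symbol
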